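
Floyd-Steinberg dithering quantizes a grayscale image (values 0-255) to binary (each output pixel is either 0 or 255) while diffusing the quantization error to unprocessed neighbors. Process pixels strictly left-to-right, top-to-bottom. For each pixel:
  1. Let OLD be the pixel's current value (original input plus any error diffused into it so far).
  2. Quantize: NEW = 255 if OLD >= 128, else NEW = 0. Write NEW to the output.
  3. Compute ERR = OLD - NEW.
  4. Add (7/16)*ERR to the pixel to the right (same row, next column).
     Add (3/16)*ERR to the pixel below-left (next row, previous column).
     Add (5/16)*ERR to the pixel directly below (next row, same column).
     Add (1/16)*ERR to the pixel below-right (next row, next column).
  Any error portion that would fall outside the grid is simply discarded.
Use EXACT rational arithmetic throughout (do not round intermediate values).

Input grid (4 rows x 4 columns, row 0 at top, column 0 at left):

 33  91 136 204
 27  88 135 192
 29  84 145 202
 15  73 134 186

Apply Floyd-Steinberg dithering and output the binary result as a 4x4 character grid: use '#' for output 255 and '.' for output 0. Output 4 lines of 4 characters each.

(0,0): OLD=33 → NEW=0, ERR=33
(0,1): OLD=1687/16 → NEW=0, ERR=1687/16
(0,2): OLD=46625/256 → NEW=255, ERR=-18655/256
(0,3): OLD=704999/4096 → NEW=255, ERR=-339481/4096
(1,0): OLD=14613/256 → NEW=0, ERR=14613/256
(1,1): OLD=275091/2048 → NEW=255, ERR=-247149/2048
(1,2): OLD=3308303/65536 → NEW=0, ERR=3308303/65536
(1,3): OLD=192550553/1048576 → NEW=255, ERR=-74836327/1048576
(2,0): OLD=793345/32768 → NEW=0, ERR=793345/32768
(2,1): OLD=73309211/1048576 → NEW=0, ERR=73309211/1048576
(2,2): OLD=357434471/2097152 → NEW=255, ERR=-177339289/2097152
(2,3): OLD=4894122667/33554432 → NEW=255, ERR=-3662257493/33554432
(3,0): OLD=598521073/16777216 → NEW=0, ERR=598521073/16777216
(3,1): OLD=25800222383/268435456 → NEW=0, ERR=25800222383/268435456
(3,2): OLD=573503007569/4294967296 → NEW=255, ERR=-521713652911/4294967296
(3,3): OLD=6422791443127/68719476736 → NEW=0, ERR=6422791443127/68719476736
Row 0: ..##
Row 1: .#.#
Row 2: ..##
Row 3: ..#.

Answer: ..##
.#.#
..##
..#.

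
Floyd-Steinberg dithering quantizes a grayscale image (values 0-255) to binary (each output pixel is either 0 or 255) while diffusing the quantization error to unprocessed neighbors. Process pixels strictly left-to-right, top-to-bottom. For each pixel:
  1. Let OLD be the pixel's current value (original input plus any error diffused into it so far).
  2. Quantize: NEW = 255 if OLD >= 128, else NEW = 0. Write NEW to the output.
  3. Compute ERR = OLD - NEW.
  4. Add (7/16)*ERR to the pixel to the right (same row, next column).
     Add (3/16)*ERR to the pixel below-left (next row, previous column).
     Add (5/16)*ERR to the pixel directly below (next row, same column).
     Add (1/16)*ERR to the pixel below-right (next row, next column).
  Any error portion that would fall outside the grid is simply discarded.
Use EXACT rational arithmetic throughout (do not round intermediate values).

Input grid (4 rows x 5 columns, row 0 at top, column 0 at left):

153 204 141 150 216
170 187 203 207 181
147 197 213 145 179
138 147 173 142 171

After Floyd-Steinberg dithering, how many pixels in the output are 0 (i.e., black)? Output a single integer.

(0,0): OLD=153 → NEW=255, ERR=-102
(0,1): OLD=1275/8 → NEW=255, ERR=-765/8
(0,2): OLD=12693/128 → NEW=0, ERR=12693/128
(0,3): OLD=396051/2048 → NEW=255, ERR=-126189/2048
(0,4): OLD=6194565/32768 → NEW=255, ERR=-2161275/32768
(1,0): OLD=15385/128 → NEW=0, ERR=15385/128
(1,1): OLD=227247/1024 → NEW=255, ERR=-33873/1024
(1,2): OLD=6618715/32768 → NEW=255, ERR=-1737125/32768
(1,3): OLD=20759551/131072 → NEW=255, ERR=-12663809/131072
(1,4): OLD=239636253/2097152 → NEW=0, ERR=239636253/2097152
(2,0): OLD=2922229/16384 → NEW=255, ERR=-1255691/16384
(2,1): OLD=79012567/524288 → NEW=255, ERR=-54680873/524288
(2,2): OLD=1095728709/8388608 → NEW=255, ERR=-1043366331/8388608
(2,3): OLD=10536518399/134217728 → NEW=0, ERR=10536518399/134217728
(2,4): OLD=521871062329/2147483648 → NEW=255, ERR=-25737267911/2147483648
(3,0): OLD=792674725/8388608 → NEW=0, ERR=792674725/8388608
(3,1): OLD=8565623233/67108864 → NEW=0, ERR=8565623233/67108864
(3,2): OLD=425575341595/2147483648 → NEW=255, ERR=-122032988645/2147483648
(3,3): OLD=565432476899/4294967296 → NEW=255, ERR=-529784183581/4294967296
(3,4): OLD=8122337146447/68719476736 → NEW=0, ERR=8122337146447/68719476736
Output grid:
  Row 0: ##.##  (1 black, running=1)
  Row 1: .###.  (2 black, running=3)
  Row 2: ###.#  (1 black, running=4)
  Row 3: ..##.  (3 black, running=7)

Answer: 7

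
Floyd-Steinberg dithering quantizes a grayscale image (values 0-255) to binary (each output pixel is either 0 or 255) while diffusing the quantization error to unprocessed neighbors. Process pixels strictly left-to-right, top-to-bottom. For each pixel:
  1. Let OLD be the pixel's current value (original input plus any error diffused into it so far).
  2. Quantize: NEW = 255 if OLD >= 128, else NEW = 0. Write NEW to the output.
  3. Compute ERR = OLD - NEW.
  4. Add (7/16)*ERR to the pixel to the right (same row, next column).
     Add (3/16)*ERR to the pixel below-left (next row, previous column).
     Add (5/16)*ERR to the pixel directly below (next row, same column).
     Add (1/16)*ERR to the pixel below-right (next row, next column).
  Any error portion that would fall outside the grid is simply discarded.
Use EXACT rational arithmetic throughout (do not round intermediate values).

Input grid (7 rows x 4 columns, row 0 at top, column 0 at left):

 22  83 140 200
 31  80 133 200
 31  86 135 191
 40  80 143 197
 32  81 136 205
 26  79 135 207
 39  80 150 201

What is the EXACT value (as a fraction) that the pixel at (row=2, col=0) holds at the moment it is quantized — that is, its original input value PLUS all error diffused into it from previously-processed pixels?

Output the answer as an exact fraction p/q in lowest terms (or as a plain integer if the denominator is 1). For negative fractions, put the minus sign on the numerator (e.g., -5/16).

(0,0): OLD=22 → NEW=0, ERR=22
(0,1): OLD=741/8 → NEW=0, ERR=741/8
(0,2): OLD=23107/128 → NEW=255, ERR=-9533/128
(0,3): OLD=342869/2048 → NEW=255, ERR=-179371/2048
(1,0): OLD=7071/128 → NEW=0, ERR=7071/128
(1,1): OLD=123417/1024 → NEW=0, ERR=123417/1024
(1,2): OLD=4974925/32768 → NEW=255, ERR=-3380915/32768
(1,3): OLD=64401067/524288 → NEW=0, ERR=64401067/524288
(2,0): OLD=1160995/16384 → NEW=0, ERR=1160995/16384
Target (2,0): original=31, with diffused error = 1160995/16384

Answer: 1160995/16384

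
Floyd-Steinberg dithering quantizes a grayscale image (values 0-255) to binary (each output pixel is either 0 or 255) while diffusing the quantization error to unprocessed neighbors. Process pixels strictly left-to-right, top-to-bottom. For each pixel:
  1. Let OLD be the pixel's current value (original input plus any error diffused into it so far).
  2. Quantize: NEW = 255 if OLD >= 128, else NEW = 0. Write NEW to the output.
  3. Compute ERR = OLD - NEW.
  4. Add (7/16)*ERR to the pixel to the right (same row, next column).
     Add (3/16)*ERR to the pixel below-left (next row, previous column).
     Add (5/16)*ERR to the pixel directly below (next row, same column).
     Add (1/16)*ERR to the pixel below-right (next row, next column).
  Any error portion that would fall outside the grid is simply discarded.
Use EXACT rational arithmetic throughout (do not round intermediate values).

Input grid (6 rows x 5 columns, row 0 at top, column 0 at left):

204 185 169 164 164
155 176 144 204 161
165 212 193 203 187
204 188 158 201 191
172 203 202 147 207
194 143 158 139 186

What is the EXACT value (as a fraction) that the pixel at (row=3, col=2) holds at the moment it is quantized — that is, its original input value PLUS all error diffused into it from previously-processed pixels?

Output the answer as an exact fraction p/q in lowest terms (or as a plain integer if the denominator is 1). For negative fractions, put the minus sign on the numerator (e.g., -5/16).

Answer: 688221044627/4294967296

Derivation:
(0,0): OLD=204 → NEW=255, ERR=-51
(0,1): OLD=2603/16 → NEW=255, ERR=-1477/16
(0,2): OLD=32925/256 → NEW=255, ERR=-32355/256
(0,3): OLD=445259/4096 → NEW=0, ERR=445259/4096
(0,4): OLD=13864717/65536 → NEW=255, ERR=-2846963/65536
(1,0): OLD=31169/256 → NEW=0, ERR=31169/256
(1,1): OLD=355399/2048 → NEW=255, ERR=-166841/2048
(1,2): OLD=5470675/65536 → NEW=0, ERR=5470675/65536
(1,3): OLD=67750295/262144 → NEW=255, ERR=903575/262144
(1,4): OLD=653165285/4194304 → NEW=255, ERR=-416382235/4194304
(2,0): OLD=6152957/32768 → NEW=255, ERR=-2202883/32768
(2,1): OLD=189154479/1048576 → NEW=255, ERR=-78232401/1048576
(2,2): OLD=3053450189/16777216 → NEW=255, ERR=-1224739891/16777216
(2,3): OLD=42612268311/268435456 → NEW=255, ERR=-25838772969/268435456
(2,4): OLD=489970419169/4294967296 → NEW=0, ERR=489970419169/4294967296
(3,0): OLD=2835393581/16777216 → NEW=255, ERR=-1442796499/16777216
(3,1): OLD=14652801193/134217728 → NEW=0, ERR=14652801193/134217728
(3,2): OLD=688221044627/4294967296 → NEW=255, ERR=-406995615853/4294967296
Target (3,2): original=158, with diffused error = 688221044627/4294967296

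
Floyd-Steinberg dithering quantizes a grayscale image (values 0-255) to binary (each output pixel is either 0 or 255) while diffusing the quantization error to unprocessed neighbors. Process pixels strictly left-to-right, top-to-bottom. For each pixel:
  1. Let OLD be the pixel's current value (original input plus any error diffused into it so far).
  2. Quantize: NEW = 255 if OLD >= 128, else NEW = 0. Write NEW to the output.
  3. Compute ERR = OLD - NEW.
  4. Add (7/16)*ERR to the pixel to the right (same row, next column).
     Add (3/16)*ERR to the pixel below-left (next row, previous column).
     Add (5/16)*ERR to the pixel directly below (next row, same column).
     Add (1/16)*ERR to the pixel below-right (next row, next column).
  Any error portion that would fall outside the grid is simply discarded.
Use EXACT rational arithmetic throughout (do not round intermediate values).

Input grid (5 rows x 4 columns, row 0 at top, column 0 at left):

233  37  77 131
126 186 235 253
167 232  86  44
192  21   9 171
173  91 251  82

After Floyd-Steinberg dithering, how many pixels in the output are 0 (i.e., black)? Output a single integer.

Answer: 9

Derivation:
(0,0): OLD=233 → NEW=255, ERR=-22
(0,1): OLD=219/8 → NEW=0, ERR=219/8
(0,2): OLD=11389/128 → NEW=0, ERR=11389/128
(0,3): OLD=348011/2048 → NEW=255, ERR=-174229/2048
(1,0): OLD=15905/128 → NEW=0, ERR=15905/128
(1,1): OLD=270567/1024 → NEW=255, ERR=9447/1024
(1,2): OLD=8277235/32768 → NEW=255, ERR=-78605/32768
(1,3): OLD=121071893/524288 → NEW=255, ERR=-12621547/524288
(2,0): OLD=3400669/16384 → NEW=255, ERR=-777251/16384
(2,1): OLD=116100687/524288 → NEW=255, ERR=-17592753/524288
(2,2): OLD=69869355/1048576 → NEW=0, ERR=69869355/1048576
(2,3): OLD=1098552159/16777216 → NEW=0, ERR=1098552159/16777216
(3,0): OLD=1433474317/8388608 → NEW=255, ERR=-705620723/8388608
(3,1): OLD=-2249281005/134217728 → NEW=0, ERR=-2249281005/134217728
(3,2): OLD=70160280045/2147483648 → NEW=0, ERR=70160280045/2147483648
(3,3): OLD=7212803042043/34359738368 → NEW=255, ERR=-1548930241797/34359738368
(4,0): OLD=308317170249/2147483648 → NEW=255, ERR=-239291159991/2147483648
(4,1): OLD=650798763099/17179869184 → NEW=0, ERR=650798763099/17179869184
(4,2): OLD=147490107710203/549755813888 → NEW=255, ERR=7302375168763/549755813888
(4,3): OLD=666442866350157/8796093022208 → NEW=0, ERR=666442866350157/8796093022208
Output grid:
  Row 0: #..#  (2 black, running=2)
  Row 1: .###  (1 black, running=3)
  Row 2: ##..  (2 black, running=5)
  Row 3: #..#  (2 black, running=7)
  Row 4: #.#.  (2 black, running=9)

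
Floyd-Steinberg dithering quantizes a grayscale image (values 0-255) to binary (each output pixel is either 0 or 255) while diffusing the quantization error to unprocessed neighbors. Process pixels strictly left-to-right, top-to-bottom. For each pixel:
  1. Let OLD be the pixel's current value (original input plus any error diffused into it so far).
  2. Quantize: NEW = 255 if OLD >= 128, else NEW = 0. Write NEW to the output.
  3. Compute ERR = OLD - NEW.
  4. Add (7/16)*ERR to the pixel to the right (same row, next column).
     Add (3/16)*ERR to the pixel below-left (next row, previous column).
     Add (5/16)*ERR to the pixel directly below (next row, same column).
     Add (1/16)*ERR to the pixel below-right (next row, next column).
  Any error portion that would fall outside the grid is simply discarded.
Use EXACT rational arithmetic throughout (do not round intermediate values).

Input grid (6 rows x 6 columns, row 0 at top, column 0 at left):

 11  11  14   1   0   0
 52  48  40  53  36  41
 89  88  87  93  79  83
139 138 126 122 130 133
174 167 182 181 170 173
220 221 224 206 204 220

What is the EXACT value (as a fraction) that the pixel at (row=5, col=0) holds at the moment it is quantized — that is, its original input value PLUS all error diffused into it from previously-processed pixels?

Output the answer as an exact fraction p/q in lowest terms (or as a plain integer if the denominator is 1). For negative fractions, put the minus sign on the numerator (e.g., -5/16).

Answer: 94002728712931/549755813888

Derivation:
(0,0): OLD=11 → NEW=0, ERR=11
(0,1): OLD=253/16 → NEW=0, ERR=253/16
(0,2): OLD=5355/256 → NEW=0, ERR=5355/256
(0,3): OLD=41581/4096 → NEW=0, ERR=41581/4096
(0,4): OLD=291067/65536 → NEW=0, ERR=291067/65536
(0,5): OLD=2037469/1048576 → NEW=0, ERR=2037469/1048576
(1,0): OLD=14951/256 → NEW=0, ERR=14951/256
(1,1): OLD=170193/2048 → NEW=0, ERR=170193/2048
(1,2): OLD=5622053/65536 → NEW=0, ERR=5622053/65536
(1,3): OLD=25124865/262144 → NEW=0, ERR=25124865/262144
(1,4): OLD=1347518499/16777216 → NEW=0, ERR=1347518499/16777216
(1,5): OLD=20675993861/268435456 → NEW=0, ERR=20675993861/268435456
(2,0): OLD=4024971/32768 → NEW=0, ERR=4024971/32768
(2,1): OLD=196548777/1048576 → NEW=255, ERR=-70838103/1048576
(2,2): OLD=1802152507/16777216 → NEW=0, ERR=1802152507/16777216
(2,3): OLD=25550661411/134217728 → NEW=255, ERR=-8674859229/134217728
(2,4): OLD=413411710441/4294967296 → NEW=0, ERR=413411710441/4294967296
(2,5): OLD=10596642786799/68719476736 → NEW=255, ERR=-6926823780881/68719476736
(3,0): OLD=2763514075/16777216 → NEW=255, ERR=-1514676005/16777216
(3,1): OLD=14120777663/134217728 → NEW=0, ERR=14120777663/134217728
(3,2): OLD=203211314349/1073741824 → NEW=255, ERR=-70592850771/1073741824
(3,3): OLD=6720785036679/68719476736 → NEW=0, ERR=6720785036679/68719476736
(3,4): OLD=98916472217511/549755813888 → NEW=255, ERR=-41271260323929/549755813888
(3,5): OLD=656825297387369/8796093022208 → NEW=0, ERR=656825297387369/8796093022208
(4,0): OLD=355437447541/2147483648 → NEW=255, ERR=-192170882699/2147483648
(4,1): OLD=4905106708337/34359738368 → NEW=255, ERR=-3856626575503/34359738368
(4,2): OLD=150920825224963/1099511627776 → NEW=255, ERR=-129454639857917/1099511627776
(4,3): OLD=2495751356835119/17592186044416 → NEW=255, ERR=-1990256084490961/17592186044416
(4,4): OLD=32977024551260191/281474976710656 → NEW=0, ERR=32977024551260191/281474976710656
(4,5): OLD=1093923069690044537/4503599627370496 → NEW=255, ERR=-54494835289431943/4503599627370496
(5,0): OLD=94002728712931/549755813888 → NEW=255, ERR=-46185003828509/549755813888
Target (5,0): original=220, with diffused error = 94002728712931/549755813888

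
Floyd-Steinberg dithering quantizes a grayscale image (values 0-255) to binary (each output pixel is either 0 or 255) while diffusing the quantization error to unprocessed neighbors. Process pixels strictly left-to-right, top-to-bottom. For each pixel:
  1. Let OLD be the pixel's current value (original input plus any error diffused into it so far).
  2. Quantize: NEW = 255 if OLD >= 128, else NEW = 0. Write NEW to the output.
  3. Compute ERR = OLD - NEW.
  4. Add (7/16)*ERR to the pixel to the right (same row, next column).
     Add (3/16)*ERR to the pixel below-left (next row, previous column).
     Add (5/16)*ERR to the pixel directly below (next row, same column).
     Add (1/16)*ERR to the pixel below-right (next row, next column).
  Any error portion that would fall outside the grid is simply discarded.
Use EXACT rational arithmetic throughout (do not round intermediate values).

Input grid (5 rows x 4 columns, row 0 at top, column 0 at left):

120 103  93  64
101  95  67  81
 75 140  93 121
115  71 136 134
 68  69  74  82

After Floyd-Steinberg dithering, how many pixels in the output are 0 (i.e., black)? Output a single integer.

Answer: 13

Derivation:
(0,0): OLD=120 → NEW=0, ERR=120
(0,1): OLD=311/2 → NEW=255, ERR=-199/2
(0,2): OLD=1583/32 → NEW=0, ERR=1583/32
(0,3): OLD=43849/512 → NEW=0, ERR=43849/512
(1,0): OLD=3835/32 → NEW=0, ERR=3835/32
(1,1): OLD=34077/256 → NEW=255, ERR=-31203/256
(1,2): OLD=319265/8192 → NEW=0, ERR=319265/8192
(1,3): OLD=16764855/131072 → NEW=0, ERR=16764855/131072
(2,0): OLD=366991/4096 → NEW=0, ERR=366991/4096
(2,1): OLD=20435029/131072 → NEW=255, ERR=-12988331/131072
(2,2): OLD=20497081/262144 → NEW=0, ERR=20497081/262144
(2,3): OLD=828855381/4194304 → NEW=255, ERR=-240692139/4194304
(3,0): OLD=260926047/2097152 → NEW=0, ERR=260926047/2097152
(3,1): OLD=3849609857/33554432 → NEW=0, ERR=3849609857/33554432
(3,2): OLD=103978220799/536870912 → NEW=255, ERR=-32923861761/536870912
(3,3): OLD=808519255929/8589934592 → NEW=0, ERR=808519255929/8589934592
(4,0): OLD=68930135347/536870912 → NEW=255, ERR=-67971947213/536870912
(4,1): OLD=196448063833/4294967296 → NEW=0, ERR=196448063833/4294967296
(4,2): OLD=13697904400889/137438953472 → NEW=0, ERR=13697904400889/137438953472
(4,3): OLD=332458269624991/2199023255552 → NEW=255, ERR=-228292660540769/2199023255552
Output grid:
  Row 0: .#..  (3 black, running=3)
  Row 1: .#..  (3 black, running=6)
  Row 2: .#.#  (2 black, running=8)
  Row 3: ..#.  (3 black, running=11)
  Row 4: #..#  (2 black, running=13)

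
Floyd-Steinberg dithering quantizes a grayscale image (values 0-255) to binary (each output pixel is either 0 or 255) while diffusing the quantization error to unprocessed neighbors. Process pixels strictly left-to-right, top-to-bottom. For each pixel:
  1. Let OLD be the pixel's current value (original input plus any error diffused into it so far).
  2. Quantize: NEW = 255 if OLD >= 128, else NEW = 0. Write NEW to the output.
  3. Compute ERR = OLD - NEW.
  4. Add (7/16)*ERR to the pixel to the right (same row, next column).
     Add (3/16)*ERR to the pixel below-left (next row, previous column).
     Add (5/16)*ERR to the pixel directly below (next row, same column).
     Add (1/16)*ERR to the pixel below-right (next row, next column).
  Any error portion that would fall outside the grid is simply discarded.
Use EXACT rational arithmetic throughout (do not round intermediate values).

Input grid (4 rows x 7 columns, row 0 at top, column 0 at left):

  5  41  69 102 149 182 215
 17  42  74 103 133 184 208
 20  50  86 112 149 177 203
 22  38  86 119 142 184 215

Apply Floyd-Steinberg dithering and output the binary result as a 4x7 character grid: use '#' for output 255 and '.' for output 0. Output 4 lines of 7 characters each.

(0,0): OLD=5 → NEW=0, ERR=5
(0,1): OLD=691/16 → NEW=0, ERR=691/16
(0,2): OLD=22501/256 → NEW=0, ERR=22501/256
(0,3): OLD=575299/4096 → NEW=255, ERR=-469181/4096
(0,4): OLD=6480597/65536 → NEW=0, ERR=6480597/65536
(0,5): OLD=236205011/1048576 → NEW=255, ERR=-31181869/1048576
(0,6): OLD=3388828357/16777216 → NEW=255, ERR=-889361723/16777216
(1,0): OLD=6825/256 → NEW=0, ERR=6825/256
(1,1): OLD=171935/2048 → NEW=0, ERR=171935/2048
(1,2): OLD=7826187/65536 → NEW=0, ERR=7826187/65536
(1,3): OLD=37613551/262144 → NEW=255, ERR=-29233169/262144
(1,4): OLD=1717632813/16777216 → NEW=0, ERR=1717632813/16777216
(1,5): OLD=28955975869/134217728 → NEW=255, ERR=-5269544771/134217728
(1,6): OLD=370224037235/2147483648 → NEW=255, ERR=-177384293005/2147483648
(2,0): OLD=1444165/32768 → NEW=0, ERR=1444165/32768
(2,1): OLD=125382471/1048576 → NEW=0, ERR=125382471/1048576
(2,2): OLD=2683845525/16777216 → NEW=255, ERR=-1594344555/16777216
(2,3): OLD=8353073709/134217728 → NEW=0, ERR=8353073709/134217728
(2,4): OLD=208187937597/1073741824 → NEW=255, ERR=-65616227523/1073741824
(2,5): OLD=4429187045183/34359738368 → NEW=255, ERR=-4332546238657/34359738368
(2,6): OLD=65732859646889/549755813888 → NEW=0, ERR=65732859646889/549755813888
(3,0): OLD=976312565/16777216 → NEW=0, ERR=976312565/16777216
(3,1): OLD=11510855889/134217728 → NEW=0, ERR=11510855889/134217728
(3,2): OLD=121296990083/1073741824 → NEW=0, ERR=121296990083/1073741824
(3,3): OLD=732179894437/4294967296 → NEW=255, ERR=-363036766043/4294967296
(3,4): OLD=36377418423541/549755813888 → NEW=0, ERR=36377418423541/549755813888
(3,5): OLD=845061208203695/4398046511104 → NEW=255, ERR=-276440652127825/4398046511104
(3,6): OLD=15268943900630449/70368744177664 → NEW=255, ERR=-2675085864673871/70368744177664
Row 0: ...#.##
Row 1: ...#.##
Row 2: ..#.##.
Row 3: ...#.##

Answer: ...#.##
...#.##
..#.##.
...#.##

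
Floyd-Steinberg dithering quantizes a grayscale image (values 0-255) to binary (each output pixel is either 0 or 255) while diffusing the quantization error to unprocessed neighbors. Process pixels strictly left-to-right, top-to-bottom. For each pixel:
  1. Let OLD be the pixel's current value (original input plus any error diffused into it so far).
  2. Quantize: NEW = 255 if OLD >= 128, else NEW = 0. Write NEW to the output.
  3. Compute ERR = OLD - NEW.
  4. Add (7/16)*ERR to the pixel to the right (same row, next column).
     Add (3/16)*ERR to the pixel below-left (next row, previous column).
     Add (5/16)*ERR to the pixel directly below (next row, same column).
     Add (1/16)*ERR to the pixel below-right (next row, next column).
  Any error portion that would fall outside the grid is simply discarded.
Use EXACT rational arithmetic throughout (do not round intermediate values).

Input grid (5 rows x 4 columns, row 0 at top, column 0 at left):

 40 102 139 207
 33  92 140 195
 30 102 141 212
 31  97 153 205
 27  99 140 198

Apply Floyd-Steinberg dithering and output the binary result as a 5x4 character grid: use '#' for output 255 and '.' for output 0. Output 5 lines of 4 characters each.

Answer: ..##
.#.#
..##
.#.#
..##

Derivation:
(0,0): OLD=40 → NEW=0, ERR=40
(0,1): OLD=239/2 → NEW=0, ERR=239/2
(0,2): OLD=6121/32 → NEW=255, ERR=-2039/32
(0,3): OLD=91711/512 → NEW=255, ERR=-38849/512
(1,0): OLD=2173/32 → NEW=0, ERR=2173/32
(1,1): OLD=38299/256 → NEW=255, ERR=-26981/256
(1,2): OLD=550663/8192 → NEW=0, ERR=550663/8192
(1,3): OLD=25783777/131072 → NEW=255, ERR=-7639583/131072
(2,0): OLD=128857/4096 → NEW=0, ERR=128857/4096
(2,1): OLD=13064659/131072 → NEW=0, ERR=13064659/131072
(2,2): OLD=49308883/262144 → NEW=255, ERR=-17537837/262144
(2,3): OLD=707652975/4194304 → NEW=255, ERR=-361894545/4194304
(3,0): OLD=124822809/2097152 → NEW=0, ERR=124822809/2097152
(3,1): OLD=4818778983/33554432 → NEW=255, ERR=-3737601177/33554432
(3,2): OLD=39412909241/536870912 → NEW=0, ERR=39412909241/536870912
(3,3): OLD=1769296957071/8589934592 → NEW=255, ERR=-421136363889/8589934592
(4,0): OLD=13268535813/536870912 → NEW=0, ERR=13268535813/536870912
(4,1): OLD=397234273983/4294967296 → NEW=0, ERR=397234273983/4294967296
(4,2): OLD=25735531068143/137438953472 → NEW=255, ERR=-9311402067217/137438953472
(4,3): OLD=346625585783353/2199023255552 → NEW=255, ERR=-214125344382407/2199023255552
Row 0: ..##
Row 1: .#.#
Row 2: ..##
Row 3: .#.#
Row 4: ..##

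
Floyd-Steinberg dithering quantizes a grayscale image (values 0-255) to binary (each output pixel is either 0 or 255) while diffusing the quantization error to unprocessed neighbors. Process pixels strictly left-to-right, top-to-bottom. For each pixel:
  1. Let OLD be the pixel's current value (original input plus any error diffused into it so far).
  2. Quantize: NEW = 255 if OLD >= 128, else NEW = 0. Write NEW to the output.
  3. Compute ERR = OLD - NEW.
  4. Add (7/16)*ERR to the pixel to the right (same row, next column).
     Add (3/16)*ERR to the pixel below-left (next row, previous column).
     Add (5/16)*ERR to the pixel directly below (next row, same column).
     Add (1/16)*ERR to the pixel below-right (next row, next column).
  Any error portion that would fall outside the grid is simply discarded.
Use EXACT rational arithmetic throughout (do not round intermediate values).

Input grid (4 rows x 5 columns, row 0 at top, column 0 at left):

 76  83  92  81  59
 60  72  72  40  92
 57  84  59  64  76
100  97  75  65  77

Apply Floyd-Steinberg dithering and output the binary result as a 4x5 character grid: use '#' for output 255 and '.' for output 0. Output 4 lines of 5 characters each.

(0,0): OLD=76 → NEW=0, ERR=76
(0,1): OLD=465/4 → NEW=0, ERR=465/4
(0,2): OLD=9143/64 → NEW=255, ERR=-7177/64
(0,3): OLD=32705/1024 → NEW=0, ERR=32705/1024
(0,4): OLD=1195591/16384 → NEW=0, ERR=1195591/16384
(1,0): OLD=6755/64 → NEW=0, ERR=6755/64
(1,1): OLD=70773/512 → NEW=255, ERR=-59787/512
(1,2): OLD=-14375/16384 → NEW=0, ERR=-14375/16384
(1,3): OLD=3687749/65536 → NEW=0, ERR=3687749/65536
(1,4): OLD=148288175/1048576 → NEW=255, ERR=-119098705/1048576
(2,0): OLD=557783/8192 → NEW=0, ERR=557783/8192
(2,1): OLD=21949293/262144 → NEW=0, ERR=21949293/262144
(2,2): OLD=413601031/4194304 → NEW=0, ERR=413601031/4194304
(2,3): OLD=6937389733/67108864 → NEW=0, ERR=6937389733/67108864
(2,4): OLD=95830776131/1073741824 → NEW=0, ERR=95830776131/1073741824
(3,0): OLD=574523559/4194304 → NEW=255, ERR=-495023961/4194304
(3,1): OLD=3163361755/33554432 → NEW=0, ERR=3163361755/33554432
(3,2): OLD=184336972057/1073741824 → NEW=255, ERR=-89467193063/1073741824
(3,3): OLD=179848314561/2147483648 → NEW=0, ERR=179848314561/2147483648
(3,4): OLD=5084942289029/34359738368 → NEW=255, ERR=-3676790994811/34359738368
Row 0: ..#..
Row 1: .#..#
Row 2: .....
Row 3: #.#.#

Answer: ..#..
.#..#
.....
#.#.#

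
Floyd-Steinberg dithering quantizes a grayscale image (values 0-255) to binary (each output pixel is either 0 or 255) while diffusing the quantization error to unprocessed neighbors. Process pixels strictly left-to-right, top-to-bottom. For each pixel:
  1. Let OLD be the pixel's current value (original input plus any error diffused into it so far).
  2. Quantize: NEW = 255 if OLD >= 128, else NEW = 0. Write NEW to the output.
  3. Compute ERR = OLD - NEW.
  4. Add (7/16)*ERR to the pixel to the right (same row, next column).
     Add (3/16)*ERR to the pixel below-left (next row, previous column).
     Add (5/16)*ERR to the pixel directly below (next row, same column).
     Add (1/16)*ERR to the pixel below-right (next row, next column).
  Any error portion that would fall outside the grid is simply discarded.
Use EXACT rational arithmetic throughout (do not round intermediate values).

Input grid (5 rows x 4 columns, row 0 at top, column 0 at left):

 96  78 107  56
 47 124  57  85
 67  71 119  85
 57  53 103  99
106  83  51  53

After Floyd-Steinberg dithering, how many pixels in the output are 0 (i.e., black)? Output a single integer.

(0,0): OLD=96 → NEW=0, ERR=96
(0,1): OLD=120 → NEW=0, ERR=120
(0,2): OLD=319/2 → NEW=255, ERR=-191/2
(0,3): OLD=455/32 → NEW=0, ERR=455/32
(1,0): OLD=199/2 → NEW=0, ERR=199/2
(1,1): OLD=1545/8 → NEW=255, ERR=-495/8
(1,2): OLD=5249/512 → NEW=0, ERR=5249/512
(1,3): OLD=720567/8192 → NEW=0, ERR=720567/8192
(2,0): OLD=11071/128 → NEW=0, ERR=11071/128
(2,1): OLD=799911/8192 → NEW=0, ERR=799911/8192
(2,2): OLD=11635843/65536 → NEW=255, ERR=-5075837/65536
(2,3): OLD=83092653/1048576 → NEW=0, ERR=83092653/1048576
(3,0): OLD=13413557/131072 → NEW=0, ERR=13413557/131072
(3,1): OLD=249918517/2097152 → NEW=0, ERR=249918517/2097152
(3,2): OLD=5096735329/33554432 → NEW=255, ERR=-3459644831/33554432
(3,3): OLD=39628702407/536870912 → NEW=0, ERR=39628702407/536870912
(4,0): OLD=5379609903/33554432 → NEW=255, ERR=-3176770257/33554432
(4,1): OLD=8842827839/134217728 → NEW=0, ERR=8842827839/134217728
(4,2): OLD=591779504777/8589934592 → NEW=0, ERR=591779504777/8589934592
(4,3): OLD=13711348183279/137438953472 → NEW=0, ERR=13711348183279/137438953472
Output grid:
  Row 0: ..#.  (3 black, running=3)
  Row 1: .#..  (3 black, running=6)
  Row 2: ..#.  (3 black, running=9)
  Row 3: ..#.  (3 black, running=12)
  Row 4: #...  (3 black, running=15)

Answer: 15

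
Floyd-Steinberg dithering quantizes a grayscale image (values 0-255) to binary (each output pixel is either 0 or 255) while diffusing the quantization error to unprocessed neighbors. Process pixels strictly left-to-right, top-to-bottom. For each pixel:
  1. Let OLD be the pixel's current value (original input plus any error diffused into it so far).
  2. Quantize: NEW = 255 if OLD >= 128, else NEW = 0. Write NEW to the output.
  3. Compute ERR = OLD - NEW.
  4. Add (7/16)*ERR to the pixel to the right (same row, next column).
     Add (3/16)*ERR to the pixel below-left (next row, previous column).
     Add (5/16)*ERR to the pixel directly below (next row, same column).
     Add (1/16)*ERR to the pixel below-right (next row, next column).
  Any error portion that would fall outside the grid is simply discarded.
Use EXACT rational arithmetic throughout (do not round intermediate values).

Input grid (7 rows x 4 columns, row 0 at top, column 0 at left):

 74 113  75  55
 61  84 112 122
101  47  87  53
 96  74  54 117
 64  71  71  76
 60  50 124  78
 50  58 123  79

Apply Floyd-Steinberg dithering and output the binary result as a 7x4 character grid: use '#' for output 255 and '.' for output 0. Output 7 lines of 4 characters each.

Answer: .#..
..#.
#...
..#.
.#..
..#.
..#.

Derivation:
(0,0): OLD=74 → NEW=0, ERR=74
(0,1): OLD=1163/8 → NEW=255, ERR=-877/8
(0,2): OLD=3461/128 → NEW=0, ERR=3461/128
(0,3): OLD=136867/2048 → NEW=0, ERR=136867/2048
(1,0): OLD=8137/128 → NEW=0, ERR=8137/128
(1,1): OLD=89343/1024 → NEW=0, ERR=89343/1024
(1,2): OLD=5383787/32768 → NEW=255, ERR=-2972053/32768
(1,3): OLD=54994141/524288 → NEW=0, ERR=54994141/524288
(2,0): OLD=2248293/16384 → NEW=255, ERR=-1929627/16384
(2,1): OLD=5088551/524288 → NEW=0, ERR=5088551/524288
(2,2): OLD=92298819/1048576 → NEW=0, ERR=92298819/1048576
(2,3): OLD=1990119895/16777216 → NEW=0, ERR=1990119895/16777216
(3,0): OLD=511831701/8388608 → NEW=0, ERR=511831701/8388608
(3,1): OLD=15149220491/134217728 → NEW=0, ERR=15149220491/134217728
(3,2): OLD=330145451125/2147483648 → NEW=255, ERR=-217462879115/2147483648
(3,3): OLD=3960553949363/34359738368 → NEW=0, ERR=3960553949363/34359738368
(4,0): OLD=223833151025/2147483648 → NEW=0, ERR=223833151025/2147483648
(4,1): OLD=2348475699347/17179869184 → NEW=255, ERR=-2032390942573/17179869184
(4,2): OLD=8942021554611/549755813888 → NEW=0, ERR=8942021554611/549755813888
(4,3): OLD=992271039465685/8796093022208 → NEW=0, ERR=992271039465685/8796093022208
(5,0): OLD=19348827629921/274877906944 → NEW=0, ERR=19348827629921/274877906944
(5,1): OLD=469633038443847/8796093022208 → NEW=0, ERR=469633038443847/8796093022208
(5,2): OLD=730952203291755/4398046511104 → NEW=255, ERR=-390549657039765/4398046511104
(5,3): OLD=10614256435361075/140737488355328 → NEW=0, ERR=10614256435361075/140737488355328
(6,0): OLD=11541585953885301/140737488355328 → NEW=0, ERR=11541585953885301/140737488355328
(6,1): OLD=221379966617151363/2251799813685248 → NEW=0, ERR=221379966617151363/2251799813685248
(6,2): OLD=5611105044369785637/36028797018963968 → NEW=255, ERR=-3576238195466026203/36028797018963968
(6,3): OLD=30893597510500693251/576460752303423488 → NEW=0, ERR=30893597510500693251/576460752303423488
Row 0: .#..
Row 1: ..#.
Row 2: #...
Row 3: ..#.
Row 4: .#..
Row 5: ..#.
Row 6: ..#.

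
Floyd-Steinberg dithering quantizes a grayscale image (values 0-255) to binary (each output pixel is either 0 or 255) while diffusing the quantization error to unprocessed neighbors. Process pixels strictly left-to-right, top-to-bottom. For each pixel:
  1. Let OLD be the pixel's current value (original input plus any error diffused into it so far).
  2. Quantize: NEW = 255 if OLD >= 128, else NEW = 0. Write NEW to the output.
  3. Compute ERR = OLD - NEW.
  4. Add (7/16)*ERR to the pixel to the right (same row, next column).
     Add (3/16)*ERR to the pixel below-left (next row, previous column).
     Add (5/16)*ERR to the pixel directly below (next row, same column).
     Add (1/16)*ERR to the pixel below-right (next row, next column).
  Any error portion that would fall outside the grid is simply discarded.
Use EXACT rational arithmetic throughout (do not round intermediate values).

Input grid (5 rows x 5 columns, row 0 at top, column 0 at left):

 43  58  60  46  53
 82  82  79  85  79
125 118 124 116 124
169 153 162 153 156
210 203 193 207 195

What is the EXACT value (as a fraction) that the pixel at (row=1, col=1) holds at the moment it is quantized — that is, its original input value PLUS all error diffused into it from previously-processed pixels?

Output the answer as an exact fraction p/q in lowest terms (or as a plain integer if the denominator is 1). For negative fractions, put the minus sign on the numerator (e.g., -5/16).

Answer: 356961/2048

Derivation:
(0,0): OLD=43 → NEW=0, ERR=43
(0,1): OLD=1229/16 → NEW=0, ERR=1229/16
(0,2): OLD=23963/256 → NEW=0, ERR=23963/256
(0,3): OLD=356157/4096 → NEW=0, ERR=356157/4096
(0,4): OLD=5966507/65536 → NEW=0, ERR=5966507/65536
(1,0): OLD=28119/256 → NEW=0, ERR=28119/256
(1,1): OLD=356961/2048 → NEW=255, ERR=-165279/2048
Target (1,1): original=82, with diffused error = 356961/2048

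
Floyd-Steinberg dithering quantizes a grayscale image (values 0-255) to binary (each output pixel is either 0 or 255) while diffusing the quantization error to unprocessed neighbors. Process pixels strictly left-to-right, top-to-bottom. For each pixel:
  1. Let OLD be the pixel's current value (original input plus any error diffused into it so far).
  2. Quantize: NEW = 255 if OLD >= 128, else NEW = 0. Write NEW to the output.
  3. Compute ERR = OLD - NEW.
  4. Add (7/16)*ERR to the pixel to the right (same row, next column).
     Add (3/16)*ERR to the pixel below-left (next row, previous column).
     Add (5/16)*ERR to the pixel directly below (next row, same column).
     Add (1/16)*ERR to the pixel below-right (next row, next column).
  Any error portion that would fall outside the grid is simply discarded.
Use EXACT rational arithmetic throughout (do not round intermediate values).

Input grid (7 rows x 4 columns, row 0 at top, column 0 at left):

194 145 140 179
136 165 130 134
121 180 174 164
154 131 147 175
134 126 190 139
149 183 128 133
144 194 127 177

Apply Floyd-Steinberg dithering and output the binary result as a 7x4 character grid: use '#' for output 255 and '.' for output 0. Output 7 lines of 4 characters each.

(0,0): OLD=194 → NEW=255, ERR=-61
(0,1): OLD=1893/16 → NEW=0, ERR=1893/16
(0,2): OLD=49091/256 → NEW=255, ERR=-16189/256
(0,3): OLD=619861/4096 → NEW=255, ERR=-424619/4096
(1,0): OLD=35615/256 → NEW=255, ERR=-29665/256
(1,1): OLD=277721/2048 → NEW=255, ERR=-244519/2048
(1,2): OLD=3012045/65536 → NEW=0, ERR=3012045/65536
(1,3): OLD=123479595/1048576 → NEW=0, ERR=123479595/1048576
(2,0): OLD=2044771/32768 → NEW=0, ERR=2044771/32768
(2,1): OLD=179689329/1048576 → NEW=255, ERR=-87697551/1048576
(2,2): OLD=348945173/2097152 → NEW=255, ERR=-185828587/2097152
(2,3): OLD=5533308129/33554432 → NEW=255, ERR=-3023072031/33554432
(3,0): OLD=2647761971/16777216 → NEW=255, ERR=-1630428109/16777216
(3,1): OLD=13323280557/268435456 → NEW=0, ERR=13323280557/268435456
(3,2): OLD=510688558931/4294967296 → NEW=0, ERR=510688558931/4294967296
(3,3): OLD=13285385295301/68719476736 → NEW=255, ERR=-4238081272379/68719476736
(4,0): OLD=485061210615/4294967296 → NEW=0, ERR=485061210615/4294967296
(4,1): OLD=7117310534245/34359738368 → NEW=255, ERR=-1644422749595/34359738368
(4,2): OLD=217436891503045/1099511627776 → NEW=255, ERR=-62938573579835/1099511627776
(4,3): OLD=1796433614410995/17592186044416 → NEW=0, ERR=1796433614410995/17592186044416
(5,0): OLD=96382796445127/549755813888 → NEW=255, ERR=-43804936096313/549755813888
(5,1): OLD=2278353250022481/17592186044416 → NEW=255, ERR=-2207654191303599/17592186044416
(5,2): OLD=627734005902885/8796093022208 → NEW=0, ERR=627734005902885/8796093022208
(5,3): OLD=54199598879935253/281474976710656 → NEW=255, ERR=-17576520181282027/281474976710656
(6,0): OLD=26900644297013587/281474976710656 → NEW=0, ERR=26900644297013587/281474976710656
(6,1): OLD=923224839770048117/4503599627370496 → NEW=255, ERR=-225193065209428363/4503599627370496
(6,2): OLD=7773129599786976291/72057594037927936 → NEW=0, ERR=7773129599786976291/72057594037927936
(6,3): OLD=241123464658236188149/1152921504606846976 → NEW=255, ERR=-52871519016509790731/1152921504606846976
Row 0: #.##
Row 1: ##..
Row 2: .###
Row 3: #..#
Row 4: .##.
Row 5: ##.#
Row 6: .#.#

Answer: #.##
##..
.###
#..#
.##.
##.#
.#.#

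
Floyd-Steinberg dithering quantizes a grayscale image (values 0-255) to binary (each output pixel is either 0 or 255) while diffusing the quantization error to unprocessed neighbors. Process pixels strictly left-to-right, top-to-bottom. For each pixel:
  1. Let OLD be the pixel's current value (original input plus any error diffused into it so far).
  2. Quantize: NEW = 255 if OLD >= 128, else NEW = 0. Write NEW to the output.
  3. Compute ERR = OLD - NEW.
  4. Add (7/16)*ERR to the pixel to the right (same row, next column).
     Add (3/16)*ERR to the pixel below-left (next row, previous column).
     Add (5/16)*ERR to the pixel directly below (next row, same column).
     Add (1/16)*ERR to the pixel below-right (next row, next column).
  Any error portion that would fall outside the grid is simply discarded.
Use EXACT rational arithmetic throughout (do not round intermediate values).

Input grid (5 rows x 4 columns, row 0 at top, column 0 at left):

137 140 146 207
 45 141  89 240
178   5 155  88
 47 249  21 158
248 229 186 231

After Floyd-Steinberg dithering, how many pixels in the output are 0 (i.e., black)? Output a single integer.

Answer: 7

Derivation:
(0,0): OLD=137 → NEW=255, ERR=-118
(0,1): OLD=707/8 → NEW=0, ERR=707/8
(0,2): OLD=23637/128 → NEW=255, ERR=-9003/128
(0,3): OLD=360915/2048 → NEW=255, ERR=-161325/2048
(1,0): OLD=3161/128 → NEW=0, ERR=3161/128
(1,1): OLD=162671/1024 → NEW=255, ERR=-98449/1024
(1,2): OLD=514843/32768 → NEW=0, ERR=514843/32768
(1,3): OLD=114222253/524288 → NEW=255, ERR=-19471187/524288
(2,0): OLD=2747445/16384 → NEW=255, ERR=-1430475/16384
(2,1): OLD=-30803305/524288 → NEW=0, ERR=-30803305/524288
(2,2): OLD=127122387/1048576 → NEW=0, ERR=127122387/1048576
(2,3): OLD=2188014823/16777216 → NEW=255, ERR=-2090175257/16777216
(3,0): OLD=72978661/8388608 → NEW=0, ERR=72978661/8388608
(3,1): OLD=33785334587/134217728 → NEW=255, ERR=-440186053/134217728
(3,2): OLD=65324329669/2147483648 → NEW=0, ERR=65324329669/2147483648
(3,3): OLD=4808743453923/34359738368 → NEW=255, ERR=-3952989829917/34359738368
(4,0): OLD=537093679425/2147483648 → NEW=255, ERR=-10514650815/2147483648
(4,1): OLD=3987109086275/17179869184 → NEW=255, ERR=-393757555645/17179869184
(4,2): OLD=89996264858339/549755813888 → NEW=255, ERR=-50191467683101/549755813888
(4,3): OLD=1381041056350245/8796093022208 → NEW=255, ERR=-861962664312795/8796093022208
Output grid:
  Row 0: #.##  (1 black, running=1)
  Row 1: .#.#  (2 black, running=3)
  Row 2: #..#  (2 black, running=5)
  Row 3: .#.#  (2 black, running=7)
  Row 4: ####  (0 black, running=7)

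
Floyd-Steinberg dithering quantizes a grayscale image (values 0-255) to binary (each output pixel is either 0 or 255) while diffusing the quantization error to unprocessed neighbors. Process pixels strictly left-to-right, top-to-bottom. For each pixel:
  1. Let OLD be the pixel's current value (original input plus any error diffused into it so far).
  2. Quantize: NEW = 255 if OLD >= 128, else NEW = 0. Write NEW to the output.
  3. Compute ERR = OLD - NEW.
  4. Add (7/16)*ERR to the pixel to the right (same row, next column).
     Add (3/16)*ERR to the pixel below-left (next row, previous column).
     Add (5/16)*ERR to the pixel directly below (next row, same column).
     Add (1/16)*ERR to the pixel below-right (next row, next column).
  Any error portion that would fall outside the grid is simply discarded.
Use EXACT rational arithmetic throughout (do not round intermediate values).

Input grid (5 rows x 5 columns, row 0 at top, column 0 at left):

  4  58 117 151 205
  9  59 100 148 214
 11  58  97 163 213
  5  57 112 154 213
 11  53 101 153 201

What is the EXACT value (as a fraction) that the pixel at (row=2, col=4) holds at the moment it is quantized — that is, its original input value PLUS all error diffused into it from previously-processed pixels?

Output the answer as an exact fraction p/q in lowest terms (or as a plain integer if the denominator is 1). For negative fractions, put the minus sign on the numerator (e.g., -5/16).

Answer: 265600988605/1073741824

Derivation:
(0,0): OLD=4 → NEW=0, ERR=4
(0,1): OLD=239/4 → NEW=0, ERR=239/4
(0,2): OLD=9161/64 → NEW=255, ERR=-7159/64
(0,3): OLD=104511/1024 → NEW=0, ERR=104511/1024
(0,4): OLD=4090297/16384 → NEW=255, ERR=-87623/16384
(1,0): OLD=1373/64 → NEW=0, ERR=1373/64
(1,1): OLD=33963/512 → NEW=0, ERR=33963/512
(1,2): OLD=1915879/16384 → NEW=0, ERR=1915879/16384
(1,3): OLD=14618443/65536 → NEW=255, ERR=-2093237/65536
(1,4): OLD=214678849/1048576 → NEW=255, ERR=-52708031/1048576
(2,0): OLD=246921/8192 → NEW=0, ERR=246921/8192
(2,1): OLD=30194451/262144 → NEW=0, ERR=30194451/262144
(2,2): OLD=763749177/4194304 → NEW=255, ERR=-305798343/4194304
(2,3): OLD=7986289243/67108864 → NEW=0, ERR=7986289243/67108864
(2,4): OLD=265600988605/1073741824 → NEW=255, ERR=-8203176515/1073741824
Target (2,4): original=213, with diffused error = 265600988605/1073741824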